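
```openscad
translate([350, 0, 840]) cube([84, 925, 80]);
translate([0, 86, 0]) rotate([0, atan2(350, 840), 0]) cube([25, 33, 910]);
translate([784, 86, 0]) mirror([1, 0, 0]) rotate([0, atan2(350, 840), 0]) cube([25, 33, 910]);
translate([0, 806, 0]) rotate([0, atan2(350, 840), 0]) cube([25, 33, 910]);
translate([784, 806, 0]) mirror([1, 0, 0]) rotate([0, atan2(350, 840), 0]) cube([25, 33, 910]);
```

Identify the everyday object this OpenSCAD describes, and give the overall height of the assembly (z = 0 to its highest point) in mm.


A sawhorse. The overall height is 920 mm.

A beam across two mirrored pairs of raked legs — a sawhorse. The beam's underside is at z = 840 (matching the legs' vertical rise in atan2(350, 840)) and the beam is 80 mm tall, so its top is at 840 + 80 = 920 mm. The raked legs top out at the beam's underside, so that is the highest point.


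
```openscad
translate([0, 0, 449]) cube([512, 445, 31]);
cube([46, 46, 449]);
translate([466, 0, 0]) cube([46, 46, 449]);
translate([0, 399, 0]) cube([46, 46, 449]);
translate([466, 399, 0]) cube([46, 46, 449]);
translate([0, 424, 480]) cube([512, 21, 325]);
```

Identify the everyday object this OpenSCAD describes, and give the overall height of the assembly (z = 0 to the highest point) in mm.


A chair. The overall height is 805 mm.

A slab on four corner posts with a tall panel at the back — a chair. The seat slab sits at z = 449 with thickness 31, and the 325 mm backrest starts at the seat top, so the overall height is 449 + 31 + 325 = 805 mm.


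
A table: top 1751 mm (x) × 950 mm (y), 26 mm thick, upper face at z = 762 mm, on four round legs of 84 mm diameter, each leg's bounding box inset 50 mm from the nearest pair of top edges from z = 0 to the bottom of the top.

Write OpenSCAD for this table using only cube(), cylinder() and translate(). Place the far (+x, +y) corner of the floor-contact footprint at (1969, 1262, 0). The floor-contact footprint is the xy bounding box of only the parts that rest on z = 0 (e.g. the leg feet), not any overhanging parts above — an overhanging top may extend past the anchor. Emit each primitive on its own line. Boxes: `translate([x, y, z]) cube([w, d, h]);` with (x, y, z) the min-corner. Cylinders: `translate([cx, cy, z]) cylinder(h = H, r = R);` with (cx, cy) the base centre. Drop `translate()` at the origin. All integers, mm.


// leg_h = 762 - 26 = 736
translate([268, 362, 736]) cube([1751, 950, 26]);
translate([360, 454, 0]) cylinder(h = 736, r = 42);
translate([1927, 454, 0]) cylinder(h = 736, r = 42);
translate([360, 1220, 0]) cylinder(h = 736, r = 42);
translate([1927, 1220, 0]) cylinder(h = 736, r = 42);


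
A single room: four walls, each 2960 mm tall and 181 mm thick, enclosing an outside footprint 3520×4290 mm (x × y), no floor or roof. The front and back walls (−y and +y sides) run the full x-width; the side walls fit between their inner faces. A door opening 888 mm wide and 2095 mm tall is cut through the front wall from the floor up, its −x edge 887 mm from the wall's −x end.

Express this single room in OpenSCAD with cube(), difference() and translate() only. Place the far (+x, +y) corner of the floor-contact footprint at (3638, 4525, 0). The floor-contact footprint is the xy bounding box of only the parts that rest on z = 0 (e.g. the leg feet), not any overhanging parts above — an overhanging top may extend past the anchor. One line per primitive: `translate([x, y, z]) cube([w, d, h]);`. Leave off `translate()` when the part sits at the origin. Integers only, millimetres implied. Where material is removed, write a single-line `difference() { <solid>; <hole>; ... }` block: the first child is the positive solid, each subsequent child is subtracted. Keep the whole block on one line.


difference() { translate([118, 235, 0]) cube([3520, 181, 2960]); translate([1005, 235, 0]) cube([888, 181, 2095]); }
translate([118, 4344, 0]) cube([3520, 181, 2960]);
translate([118, 416, 0]) cube([181, 3928, 2960]);
translate([3457, 416, 0]) cube([181, 3928, 2960]);


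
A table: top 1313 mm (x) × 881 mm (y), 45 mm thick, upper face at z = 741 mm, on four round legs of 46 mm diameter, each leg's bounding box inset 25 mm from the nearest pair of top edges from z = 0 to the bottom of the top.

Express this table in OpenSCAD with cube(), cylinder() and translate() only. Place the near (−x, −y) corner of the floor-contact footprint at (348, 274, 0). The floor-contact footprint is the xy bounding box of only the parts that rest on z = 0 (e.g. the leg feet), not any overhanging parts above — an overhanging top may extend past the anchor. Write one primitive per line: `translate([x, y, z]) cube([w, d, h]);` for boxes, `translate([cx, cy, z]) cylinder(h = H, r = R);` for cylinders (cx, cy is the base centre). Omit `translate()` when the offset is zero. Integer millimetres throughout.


translate([323, 249, 696]) cube([1313, 881, 45]);
translate([371, 297, 0]) cylinder(h = 696, r = 23);
translate([1588, 297, 0]) cylinder(h = 696, r = 23);
translate([371, 1082, 0]) cylinder(h = 696, r = 23);
translate([1588, 1082, 0]) cylinder(h = 696, r = 23);


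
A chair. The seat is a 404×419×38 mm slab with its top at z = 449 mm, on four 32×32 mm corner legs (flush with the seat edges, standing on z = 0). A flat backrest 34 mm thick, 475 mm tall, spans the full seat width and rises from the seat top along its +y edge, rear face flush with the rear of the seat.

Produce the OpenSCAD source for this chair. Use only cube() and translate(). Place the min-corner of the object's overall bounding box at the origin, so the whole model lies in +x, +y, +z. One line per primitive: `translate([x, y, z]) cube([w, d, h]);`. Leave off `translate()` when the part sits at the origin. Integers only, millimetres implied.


translate([0, 0, 411]) cube([404, 419, 38]);
cube([32, 32, 411]);
translate([372, 0, 0]) cube([32, 32, 411]);
translate([0, 387, 0]) cube([32, 32, 411]);
translate([372, 387, 0]) cube([32, 32, 411]);
translate([0, 385, 449]) cube([404, 34, 475]);


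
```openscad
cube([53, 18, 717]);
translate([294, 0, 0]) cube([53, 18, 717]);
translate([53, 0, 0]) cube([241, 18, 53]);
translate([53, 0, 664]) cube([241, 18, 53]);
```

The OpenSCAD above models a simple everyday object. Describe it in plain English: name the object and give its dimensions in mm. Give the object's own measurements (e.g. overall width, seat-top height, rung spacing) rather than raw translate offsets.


A rectangular picture frame lying in the x–z plane (depth along y). The opening is 241 mm wide (x) by 611 mm tall (z), surrounded by a border 53 mm wide on all four sides. The frame is 18 mm deep and is made of two full-height vertical stiles with two horizontal rails fitted between them.


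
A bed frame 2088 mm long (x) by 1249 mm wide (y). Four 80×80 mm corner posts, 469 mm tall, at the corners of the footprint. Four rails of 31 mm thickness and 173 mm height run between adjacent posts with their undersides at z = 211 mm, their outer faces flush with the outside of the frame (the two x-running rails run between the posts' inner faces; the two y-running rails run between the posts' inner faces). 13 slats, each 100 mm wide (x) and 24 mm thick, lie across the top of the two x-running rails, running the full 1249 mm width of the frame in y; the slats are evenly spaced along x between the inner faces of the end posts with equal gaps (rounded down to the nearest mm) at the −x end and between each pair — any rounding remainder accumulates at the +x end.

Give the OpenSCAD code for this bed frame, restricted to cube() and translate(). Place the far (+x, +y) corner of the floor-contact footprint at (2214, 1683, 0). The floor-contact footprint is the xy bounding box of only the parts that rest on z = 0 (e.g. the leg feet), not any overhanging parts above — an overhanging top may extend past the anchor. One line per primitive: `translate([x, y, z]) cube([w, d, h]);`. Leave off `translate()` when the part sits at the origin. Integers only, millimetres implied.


translate([126, 434, 0]) cube([80, 80, 469]);
translate([126, 1603, 0]) cube([80, 80, 469]);
translate([2134, 434, 0]) cube([80, 80, 469]);
translate([2134, 1603, 0]) cube([80, 80, 469]);
translate([206, 434, 211]) cube([1928, 31, 173]);
translate([206, 1652, 211]) cube([1928, 31, 173]);
translate([126, 514, 211]) cube([31, 1089, 173]);
translate([2183, 514, 211]) cube([31, 1089, 173]);
translate([250, 434, 384]) cube([100, 1249, 24]);
translate([394, 434, 384]) cube([100, 1249, 24]);
translate([538, 434, 384]) cube([100, 1249, 24]);
translate([682, 434, 384]) cube([100, 1249, 24]);
translate([826, 434, 384]) cube([100, 1249, 24]);
translate([970, 434, 384]) cube([100, 1249, 24]);
translate([1114, 434, 384]) cube([100, 1249, 24]);
translate([1258, 434, 384]) cube([100, 1249, 24]);
translate([1402, 434, 384]) cube([100, 1249, 24]);
translate([1546, 434, 384]) cube([100, 1249, 24]);
translate([1690, 434, 384]) cube([100, 1249, 24]);
translate([1834, 434, 384]) cube([100, 1249, 24]);
translate([1978, 434, 384]) cube([100, 1249, 24]);


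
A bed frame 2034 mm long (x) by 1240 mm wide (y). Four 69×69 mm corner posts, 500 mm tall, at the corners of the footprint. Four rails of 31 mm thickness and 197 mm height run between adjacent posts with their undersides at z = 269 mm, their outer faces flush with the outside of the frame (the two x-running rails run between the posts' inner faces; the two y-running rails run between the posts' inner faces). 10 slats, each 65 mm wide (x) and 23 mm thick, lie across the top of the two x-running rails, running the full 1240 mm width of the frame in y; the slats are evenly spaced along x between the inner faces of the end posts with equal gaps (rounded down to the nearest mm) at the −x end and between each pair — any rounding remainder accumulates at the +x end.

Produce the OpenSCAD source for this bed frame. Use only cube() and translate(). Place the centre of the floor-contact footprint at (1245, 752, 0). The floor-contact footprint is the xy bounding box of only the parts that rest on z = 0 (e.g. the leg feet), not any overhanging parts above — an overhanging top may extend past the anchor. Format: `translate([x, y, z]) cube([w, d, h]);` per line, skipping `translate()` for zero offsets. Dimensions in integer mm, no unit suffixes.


translate([228, 132, 0]) cube([69, 69, 500]);
translate([228, 1303, 0]) cube([69, 69, 500]);
translate([2193, 132, 0]) cube([69, 69, 500]);
translate([2193, 1303, 0]) cube([69, 69, 500]);
translate([297, 132, 269]) cube([1896, 31, 197]);
translate([297, 1341, 269]) cube([1896, 31, 197]);
translate([228, 201, 269]) cube([31, 1102, 197]);
translate([2231, 201, 269]) cube([31, 1102, 197]);
translate([410, 132, 466]) cube([65, 1240, 23]);
translate([588, 132, 466]) cube([65, 1240, 23]);
translate([766, 132, 466]) cube([65, 1240, 23]);
translate([944, 132, 466]) cube([65, 1240, 23]);
translate([1122, 132, 466]) cube([65, 1240, 23]);
translate([1300, 132, 466]) cube([65, 1240, 23]);
translate([1478, 132, 466]) cube([65, 1240, 23]);
translate([1656, 132, 466]) cube([65, 1240, 23]);
translate([1834, 132, 466]) cube([65, 1240, 23]);
translate([2012, 132, 466]) cube([65, 1240, 23]);


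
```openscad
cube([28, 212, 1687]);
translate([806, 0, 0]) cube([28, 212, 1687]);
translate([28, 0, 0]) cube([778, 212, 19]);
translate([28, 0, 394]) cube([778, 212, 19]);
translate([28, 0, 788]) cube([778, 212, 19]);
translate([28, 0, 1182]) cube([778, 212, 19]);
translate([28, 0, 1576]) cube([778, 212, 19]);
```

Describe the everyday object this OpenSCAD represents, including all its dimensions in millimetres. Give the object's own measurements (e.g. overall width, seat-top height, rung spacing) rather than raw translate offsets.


An open bookshelf. Two side panels, each 28 mm thick, 212 mm deep and 1687 mm tall, stand 834 mm apart (outside-to-outside). Between them sit 5 shelves, each 19 mm thick and 212 mm deep, spanning the full gap between the sides. The bottom shelf rests on the floor (its underside at z = 0) and the clear gap between one shelf's top and the next shelf's underside is 375 mm.


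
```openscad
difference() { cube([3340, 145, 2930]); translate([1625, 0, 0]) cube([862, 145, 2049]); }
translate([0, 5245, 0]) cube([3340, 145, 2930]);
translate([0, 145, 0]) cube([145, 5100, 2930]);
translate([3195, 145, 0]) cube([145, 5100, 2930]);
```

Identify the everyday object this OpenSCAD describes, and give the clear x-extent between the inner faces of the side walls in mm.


A single room. The interior width is 3050 mm.

Four walls enclosing a rectangle with a door in the front wall — a room. Outside width 3340 minus two 145 mm walls gives 3050 mm.


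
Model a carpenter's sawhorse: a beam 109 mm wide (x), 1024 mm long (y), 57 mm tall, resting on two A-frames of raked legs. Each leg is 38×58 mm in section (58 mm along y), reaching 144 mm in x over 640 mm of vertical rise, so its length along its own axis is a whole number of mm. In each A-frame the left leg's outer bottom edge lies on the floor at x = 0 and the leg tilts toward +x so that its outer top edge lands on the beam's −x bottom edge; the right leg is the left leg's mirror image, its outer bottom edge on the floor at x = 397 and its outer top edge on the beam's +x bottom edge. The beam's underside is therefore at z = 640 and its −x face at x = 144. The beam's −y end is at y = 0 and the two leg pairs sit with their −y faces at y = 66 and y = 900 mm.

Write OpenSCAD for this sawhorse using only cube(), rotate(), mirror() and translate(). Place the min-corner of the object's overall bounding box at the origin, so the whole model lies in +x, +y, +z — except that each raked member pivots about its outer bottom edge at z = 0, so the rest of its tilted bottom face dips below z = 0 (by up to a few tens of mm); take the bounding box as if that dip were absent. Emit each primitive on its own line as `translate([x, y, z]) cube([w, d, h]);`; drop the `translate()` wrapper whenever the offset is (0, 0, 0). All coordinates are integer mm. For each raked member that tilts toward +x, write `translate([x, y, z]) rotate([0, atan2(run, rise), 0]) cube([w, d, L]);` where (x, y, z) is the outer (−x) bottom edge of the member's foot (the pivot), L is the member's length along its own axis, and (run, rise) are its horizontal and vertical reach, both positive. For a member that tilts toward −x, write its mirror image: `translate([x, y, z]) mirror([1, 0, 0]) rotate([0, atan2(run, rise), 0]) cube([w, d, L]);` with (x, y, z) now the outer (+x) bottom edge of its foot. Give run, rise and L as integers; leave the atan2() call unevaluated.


translate([144, 0, 640]) cube([109, 1024, 57]);
translate([0, 66, 0]) rotate([0, atan2(144, 640), 0]) cube([38, 58, 656]);
translate([397, 66, 0]) mirror([1, 0, 0]) rotate([0, atan2(144, 640), 0]) cube([38, 58, 656]);
translate([0, 900, 0]) rotate([0, atan2(144, 640), 0]) cube([38, 58, 656]);
translate([397, 900, 0]) mirror([1, 0, 0]) rotate([0, atan2(144, 640), 0]) cube([38, 58, 656]);


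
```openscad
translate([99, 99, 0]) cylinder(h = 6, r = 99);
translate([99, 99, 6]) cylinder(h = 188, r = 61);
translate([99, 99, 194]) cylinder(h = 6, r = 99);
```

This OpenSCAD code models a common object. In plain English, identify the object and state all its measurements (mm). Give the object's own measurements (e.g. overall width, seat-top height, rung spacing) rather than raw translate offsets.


A spool: two coaxial disc flanges of radius 99 mm and thickness 6 mm, joined by a core cylinder of radius 61 mm and height 188 mm. The lower flange rests on z = 0 and the three cylinders share a vertical axis.


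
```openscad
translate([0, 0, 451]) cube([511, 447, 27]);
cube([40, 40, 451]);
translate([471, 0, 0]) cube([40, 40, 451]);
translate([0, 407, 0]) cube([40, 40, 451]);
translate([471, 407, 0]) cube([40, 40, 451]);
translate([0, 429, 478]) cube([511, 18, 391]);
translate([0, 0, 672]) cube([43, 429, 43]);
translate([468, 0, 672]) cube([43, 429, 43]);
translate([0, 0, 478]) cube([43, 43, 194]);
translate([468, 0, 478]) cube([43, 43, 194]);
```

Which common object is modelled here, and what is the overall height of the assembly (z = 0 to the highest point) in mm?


A chair. The overall height is 869 mm.

A slab on four corner posts with a tall panel at the back — a chair. The seat slab sits at z = 451 with thickness 27, and the 391 mm backrest starts at the seat top, so the overall height is 451 + 27 + 391 = 869 mm.


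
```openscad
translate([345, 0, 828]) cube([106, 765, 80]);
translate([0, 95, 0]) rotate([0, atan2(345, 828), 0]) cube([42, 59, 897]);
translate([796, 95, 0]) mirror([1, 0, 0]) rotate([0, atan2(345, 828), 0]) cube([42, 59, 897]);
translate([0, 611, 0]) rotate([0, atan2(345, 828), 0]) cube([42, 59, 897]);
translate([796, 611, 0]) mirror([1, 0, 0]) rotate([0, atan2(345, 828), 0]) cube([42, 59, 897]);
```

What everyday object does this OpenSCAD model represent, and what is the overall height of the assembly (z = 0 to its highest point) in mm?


A sawhorse. The overall height is 908 mm.

A beam across two mirrored pairs of raked legs — a sawhorse. The beam's underside is at z = 828 (matching the legs' vertical rise in atan2(345, 828)) and the beam is 80 mm tall, so its top is at 828 + 80 = 908 mm. The raked legs top out at the beam's underside, so that is the highest point.


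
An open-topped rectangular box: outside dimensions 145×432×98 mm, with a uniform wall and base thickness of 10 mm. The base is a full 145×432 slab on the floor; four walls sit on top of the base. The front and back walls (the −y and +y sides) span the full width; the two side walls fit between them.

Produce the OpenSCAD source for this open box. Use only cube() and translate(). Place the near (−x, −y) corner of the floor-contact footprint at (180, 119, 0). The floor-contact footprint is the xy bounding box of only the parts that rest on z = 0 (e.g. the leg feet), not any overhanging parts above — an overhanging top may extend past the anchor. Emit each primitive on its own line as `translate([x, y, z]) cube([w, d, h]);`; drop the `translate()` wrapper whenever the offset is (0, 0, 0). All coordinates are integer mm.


translate([180, 119, 0]) cube([145, 432, 10]);
translate([180, 119, 10]) cube([145, 10, 88]);
translate([180, 541, 10]) cube([145, 10, 88]);
translate([180, 129, 10]) cube([10, 412, 88]);
translate([315, 129, 10]) cube([10, 412, 88]);


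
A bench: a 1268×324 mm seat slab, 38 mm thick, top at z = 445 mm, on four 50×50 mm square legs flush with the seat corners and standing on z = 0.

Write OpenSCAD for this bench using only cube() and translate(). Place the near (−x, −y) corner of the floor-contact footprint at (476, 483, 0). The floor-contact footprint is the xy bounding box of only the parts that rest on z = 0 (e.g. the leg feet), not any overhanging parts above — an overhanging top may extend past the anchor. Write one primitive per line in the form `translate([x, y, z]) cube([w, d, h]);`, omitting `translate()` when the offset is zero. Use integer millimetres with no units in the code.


translate([476, 483, 407]) cube([1268, 324, 38]);
translate([476, 483, 0]) cube([50, 50, 407]);
translate([476, 757, 0]) cube([50, 50, 407]);
translate([1694, 483, 0]) cube([50, 50, 407]);
translate([1694, 757, 0]) cube([50, 50, 407]);


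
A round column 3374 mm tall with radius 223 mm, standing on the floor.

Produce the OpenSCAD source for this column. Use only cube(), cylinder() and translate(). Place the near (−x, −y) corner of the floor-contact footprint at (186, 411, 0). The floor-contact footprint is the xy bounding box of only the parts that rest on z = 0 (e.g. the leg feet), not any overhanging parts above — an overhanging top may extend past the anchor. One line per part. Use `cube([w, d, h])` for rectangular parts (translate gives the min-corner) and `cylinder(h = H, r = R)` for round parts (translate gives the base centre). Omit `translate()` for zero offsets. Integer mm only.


translate([409, 634, 0]) cylinder(h = 3374, r = 223);


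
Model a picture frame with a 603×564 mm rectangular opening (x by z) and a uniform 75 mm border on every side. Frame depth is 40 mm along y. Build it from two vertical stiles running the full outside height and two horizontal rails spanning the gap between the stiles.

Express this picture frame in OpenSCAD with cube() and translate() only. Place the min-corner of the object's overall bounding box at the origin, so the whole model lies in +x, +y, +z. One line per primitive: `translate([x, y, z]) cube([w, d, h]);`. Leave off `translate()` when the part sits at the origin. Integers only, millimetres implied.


cube([75, 40, 714]);
translate([678, 0, 0]) cube([75, 40, 714]);
translate([75, 0, 0]) cube([603, 40, 75]);
translate([75, 0, 639]) cube([603, 40, 75]);


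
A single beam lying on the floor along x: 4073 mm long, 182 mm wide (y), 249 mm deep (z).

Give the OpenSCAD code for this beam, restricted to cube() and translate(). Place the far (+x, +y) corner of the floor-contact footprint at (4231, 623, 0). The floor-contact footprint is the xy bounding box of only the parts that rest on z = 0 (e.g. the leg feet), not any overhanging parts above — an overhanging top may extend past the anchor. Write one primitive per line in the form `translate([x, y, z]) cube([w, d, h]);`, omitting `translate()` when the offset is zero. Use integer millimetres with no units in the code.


translate([158, 441, 0]) cube([4073, 182, 249]);


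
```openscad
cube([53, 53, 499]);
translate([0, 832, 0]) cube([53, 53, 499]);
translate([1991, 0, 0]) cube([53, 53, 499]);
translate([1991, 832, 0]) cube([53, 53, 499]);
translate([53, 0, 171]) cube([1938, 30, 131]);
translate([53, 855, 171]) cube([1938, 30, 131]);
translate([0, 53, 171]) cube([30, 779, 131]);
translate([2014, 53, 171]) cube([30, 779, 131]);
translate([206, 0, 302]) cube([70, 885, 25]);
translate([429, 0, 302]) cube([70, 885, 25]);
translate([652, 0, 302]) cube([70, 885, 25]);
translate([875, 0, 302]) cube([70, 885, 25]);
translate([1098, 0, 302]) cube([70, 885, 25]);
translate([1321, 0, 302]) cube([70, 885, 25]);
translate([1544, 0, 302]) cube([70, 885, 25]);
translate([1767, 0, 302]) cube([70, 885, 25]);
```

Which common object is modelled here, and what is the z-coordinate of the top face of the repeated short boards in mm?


A bed frame. The slat-top height is 327 mm.

Four posts, four rails, and a row of slats — a bed frame. Slats sit on the rails at z = 171 + 131 = 302; with slat thickness 25, the top is 327 mm.


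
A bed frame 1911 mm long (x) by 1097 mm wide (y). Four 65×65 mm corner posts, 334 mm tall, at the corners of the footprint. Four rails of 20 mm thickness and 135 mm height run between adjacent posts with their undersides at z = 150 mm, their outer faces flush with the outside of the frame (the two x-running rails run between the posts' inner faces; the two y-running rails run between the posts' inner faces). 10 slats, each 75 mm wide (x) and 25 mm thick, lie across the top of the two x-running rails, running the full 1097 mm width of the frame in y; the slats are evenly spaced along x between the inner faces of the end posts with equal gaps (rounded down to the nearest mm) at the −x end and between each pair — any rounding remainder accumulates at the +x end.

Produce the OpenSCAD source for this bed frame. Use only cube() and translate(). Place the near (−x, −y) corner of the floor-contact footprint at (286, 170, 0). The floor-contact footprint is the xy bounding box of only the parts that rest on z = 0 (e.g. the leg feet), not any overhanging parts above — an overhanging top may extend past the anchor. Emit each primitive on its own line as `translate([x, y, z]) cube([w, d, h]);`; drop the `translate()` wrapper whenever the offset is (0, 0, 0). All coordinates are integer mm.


// slat z = rail_z + rail_h = 150 + 135 = 285
// slat gap = ⌊(1781 − 10·75) / 11⌋ = 93
translate([286, 170, 0]) cube([65, 65, 334]);
translate([286, 1202, 0]) cube([65, 65, 334]);
translate([2132, 170, 0]) cube([65, 65, 334]);
translate([2132, 1202, 0]) cube([65, 65, 334]);
translate([351, 170, 150]) cube([1781, 20, 135]);
translate([351, 1247, 150]) cube([1781, 20, 135]);
translate([286, 235, 150]) cube([20, 967, 135]);
translate([2177, 235, 150]) cube([20, 967, 135]);
translate([444, 170, 285]) cube([75, 1097, 25]);
translate([612, 170, 285]) cube([75, 1097, 25]);
translate([780, 170, 285]) cube([75, 1097, 25]);
translate([948, 170, 285]) cube([75, 1097, 25]);
translate([1116, 170, 285]) cube([75, 1097, 25]);
translate([1284, 170, 285]) cube([75, 1097, 25]);
translate([1452, 170, 285]) cube([75, 1097, 25]);
translate([1620, 170, 285]) cube([75, 1097, 25]);
translate([1788, 170, 285]) cube([75, 1097, 25]);
translate([1956, 170, 285]) cube([75, 1097, 25]);


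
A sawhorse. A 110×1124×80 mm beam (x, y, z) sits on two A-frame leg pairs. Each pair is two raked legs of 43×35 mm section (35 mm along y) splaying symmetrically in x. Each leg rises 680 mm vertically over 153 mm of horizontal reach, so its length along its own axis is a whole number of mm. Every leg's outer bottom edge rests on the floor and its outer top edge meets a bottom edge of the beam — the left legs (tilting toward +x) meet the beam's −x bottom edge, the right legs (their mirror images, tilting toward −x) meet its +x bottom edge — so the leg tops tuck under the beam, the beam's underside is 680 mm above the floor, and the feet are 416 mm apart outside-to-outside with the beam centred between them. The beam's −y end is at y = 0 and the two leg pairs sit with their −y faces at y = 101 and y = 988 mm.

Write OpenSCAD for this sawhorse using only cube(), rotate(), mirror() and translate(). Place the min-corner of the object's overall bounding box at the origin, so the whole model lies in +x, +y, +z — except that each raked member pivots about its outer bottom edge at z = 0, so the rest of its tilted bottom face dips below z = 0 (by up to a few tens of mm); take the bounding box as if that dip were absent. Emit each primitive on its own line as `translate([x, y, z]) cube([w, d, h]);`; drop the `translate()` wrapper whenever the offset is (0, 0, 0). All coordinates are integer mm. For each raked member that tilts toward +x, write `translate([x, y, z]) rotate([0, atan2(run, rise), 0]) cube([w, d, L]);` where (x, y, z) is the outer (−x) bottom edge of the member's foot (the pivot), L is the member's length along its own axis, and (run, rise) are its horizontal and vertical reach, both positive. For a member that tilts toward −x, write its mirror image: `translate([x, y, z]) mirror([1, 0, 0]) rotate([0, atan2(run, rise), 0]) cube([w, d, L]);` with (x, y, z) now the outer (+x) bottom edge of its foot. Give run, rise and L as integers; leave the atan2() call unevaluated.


translate([153, 0, 680]) cube([110, 1124, 80]);
translate([0, 101, 0]) rotate([0, atan2(153, 680), 0]) cube([43, 35, 697]);
translate([416, 101, 0]) mirror([1, 0, 0]) rotate([0, atan2(153, 680), 0]) cube([43, 35, 697]);
translate([0, 988, 0]) rotate([0, atan2(153, 680), 0]) cube([43, 35, 697]);
translate([416, 988, 0]) mirror([1, 0, 0]) rotate([0, atan2(153, 680), 0]) cube([43, 35, 697]);


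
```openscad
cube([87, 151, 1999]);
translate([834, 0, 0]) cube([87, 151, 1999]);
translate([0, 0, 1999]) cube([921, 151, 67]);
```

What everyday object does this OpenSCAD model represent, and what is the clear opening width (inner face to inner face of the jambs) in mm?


A door frame. The clear opening width is 747 mm.

Two 1999 mm tall posts with a header on top — a door frame. The left jamb is 87 mm wide at x = 0; the right jamb starts at x = 834. The clear opening is 834 − 87 = 747 mm.


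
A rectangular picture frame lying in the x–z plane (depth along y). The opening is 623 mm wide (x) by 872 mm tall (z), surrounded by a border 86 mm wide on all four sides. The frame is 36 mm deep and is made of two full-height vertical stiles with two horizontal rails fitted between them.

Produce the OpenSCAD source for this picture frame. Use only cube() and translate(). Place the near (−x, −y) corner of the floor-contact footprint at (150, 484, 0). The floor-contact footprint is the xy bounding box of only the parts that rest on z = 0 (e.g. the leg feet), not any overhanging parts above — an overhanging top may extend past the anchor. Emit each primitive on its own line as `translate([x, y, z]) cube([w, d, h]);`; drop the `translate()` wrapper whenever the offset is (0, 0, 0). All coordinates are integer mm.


translate([150, 484, 0]) cube([86, 36, 1044]);
translate([859, 484, 0]) cube([86, 36, 1044]);
translate([236, 484, 0]) cube([623, 36, 86]);
translate([236, 484, 958]) cube([623, 36, 86]);


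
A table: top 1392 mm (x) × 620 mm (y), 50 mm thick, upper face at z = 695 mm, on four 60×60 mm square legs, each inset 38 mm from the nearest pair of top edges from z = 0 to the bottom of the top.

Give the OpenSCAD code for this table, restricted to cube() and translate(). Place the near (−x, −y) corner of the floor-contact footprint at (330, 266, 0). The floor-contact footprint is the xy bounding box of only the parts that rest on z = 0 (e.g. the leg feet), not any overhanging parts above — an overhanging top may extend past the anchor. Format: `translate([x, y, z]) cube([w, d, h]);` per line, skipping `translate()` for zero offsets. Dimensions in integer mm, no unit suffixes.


translate([292, 228, 645]) cube([1392, 620, 50]);
translate([330, 266, 0]) cube([60, 60, 645]);
translate([1586, 266, 0]) cube([60, 60, 645]);
translate([330, 750, 0]) cube([60, 60, 645]);
translate([1586, 750, 0]) cube([60, 60, 645]);


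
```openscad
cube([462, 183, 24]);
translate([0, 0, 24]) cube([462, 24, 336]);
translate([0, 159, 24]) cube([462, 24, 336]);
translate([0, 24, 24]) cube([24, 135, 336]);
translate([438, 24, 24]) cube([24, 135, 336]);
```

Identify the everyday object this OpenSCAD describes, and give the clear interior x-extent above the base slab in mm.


An open box. The internal width is 414 mm.

A 462×183 base slab with four walls standing on it — an open box. The base is 462 mm wide and the walls are 24 mm thick, so the internal width is 462 − 2 × 24 = 414 mm.


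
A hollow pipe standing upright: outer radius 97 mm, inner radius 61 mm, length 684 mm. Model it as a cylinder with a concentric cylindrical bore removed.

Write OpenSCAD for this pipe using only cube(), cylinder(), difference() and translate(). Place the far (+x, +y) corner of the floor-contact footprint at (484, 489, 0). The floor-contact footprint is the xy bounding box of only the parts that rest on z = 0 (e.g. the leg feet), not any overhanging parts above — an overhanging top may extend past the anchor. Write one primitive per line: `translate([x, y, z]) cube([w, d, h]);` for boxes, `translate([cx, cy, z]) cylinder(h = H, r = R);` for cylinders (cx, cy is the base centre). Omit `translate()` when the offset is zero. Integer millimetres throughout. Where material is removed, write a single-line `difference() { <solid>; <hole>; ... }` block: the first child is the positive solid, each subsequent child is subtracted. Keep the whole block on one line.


difference() { translate([387, 392, 0]) cylinder(h = 684, r = 97); translate([387, 392, 0]) cylinder(h = 684, r = 61); }


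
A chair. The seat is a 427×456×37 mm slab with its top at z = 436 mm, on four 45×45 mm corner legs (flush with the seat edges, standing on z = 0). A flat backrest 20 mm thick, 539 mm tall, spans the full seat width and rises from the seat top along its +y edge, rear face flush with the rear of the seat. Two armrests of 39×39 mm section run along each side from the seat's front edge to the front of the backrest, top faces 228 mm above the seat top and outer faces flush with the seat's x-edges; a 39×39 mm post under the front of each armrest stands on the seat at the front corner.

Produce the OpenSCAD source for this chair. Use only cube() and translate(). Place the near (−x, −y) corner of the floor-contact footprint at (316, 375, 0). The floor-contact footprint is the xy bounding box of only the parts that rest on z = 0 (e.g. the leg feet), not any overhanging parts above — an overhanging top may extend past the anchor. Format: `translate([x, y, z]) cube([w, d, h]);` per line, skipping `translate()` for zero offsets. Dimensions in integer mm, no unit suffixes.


translate([316, 375, 399]) cube([427, 456, 37]);
translate([316, 375, 0]) cube([45, 45, 399]);
translate([698, 375, 0]) cube([45, 45, 399]);
translate([316, 786, 0]) cube([45, 45, 399]);
translate([698, 786, 0]) cube([45, 45, 399]);
translate([316, 811, 436]) cube([427, 20, 539]);
translate([316, 375, 625]) cube([39, 436, 39]);
translate([704, 375, 625]) cube([39, 436, 39]);
translate([316, 375, 436]) cube([39, 39, 189]);
translate([704, 375, 436]) cube([39, 39, 189]);


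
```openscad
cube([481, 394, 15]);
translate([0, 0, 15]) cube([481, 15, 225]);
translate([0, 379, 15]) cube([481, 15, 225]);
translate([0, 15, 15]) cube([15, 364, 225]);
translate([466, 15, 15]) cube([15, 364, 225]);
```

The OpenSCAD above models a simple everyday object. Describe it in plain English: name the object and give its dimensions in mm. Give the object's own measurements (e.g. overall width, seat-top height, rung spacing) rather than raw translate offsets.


An open-topped rectangular box: outside dimensions 481×394×240 mm, with a uniform wall and base thickness of 15 mm. The base is a full 481×394 slab on the floor; four walls sit on top of the base. The front and back walls (the −y and +y sides) span the full width; the two side walls fit between them.


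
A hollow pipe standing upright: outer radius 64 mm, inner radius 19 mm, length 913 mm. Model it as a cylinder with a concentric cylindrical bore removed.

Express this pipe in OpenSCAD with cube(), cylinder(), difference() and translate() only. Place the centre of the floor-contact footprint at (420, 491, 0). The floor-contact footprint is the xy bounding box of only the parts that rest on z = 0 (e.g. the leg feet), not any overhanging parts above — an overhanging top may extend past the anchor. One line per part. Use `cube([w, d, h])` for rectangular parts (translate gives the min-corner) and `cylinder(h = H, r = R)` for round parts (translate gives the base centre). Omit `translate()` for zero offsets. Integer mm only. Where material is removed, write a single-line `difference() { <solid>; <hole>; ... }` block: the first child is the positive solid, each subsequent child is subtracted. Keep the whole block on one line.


difference() { translate([420, 491, 0]) cylinder(h = 913, r = 64); translate([420, 491, 0]) cylinder(h = 913, r = 19); }


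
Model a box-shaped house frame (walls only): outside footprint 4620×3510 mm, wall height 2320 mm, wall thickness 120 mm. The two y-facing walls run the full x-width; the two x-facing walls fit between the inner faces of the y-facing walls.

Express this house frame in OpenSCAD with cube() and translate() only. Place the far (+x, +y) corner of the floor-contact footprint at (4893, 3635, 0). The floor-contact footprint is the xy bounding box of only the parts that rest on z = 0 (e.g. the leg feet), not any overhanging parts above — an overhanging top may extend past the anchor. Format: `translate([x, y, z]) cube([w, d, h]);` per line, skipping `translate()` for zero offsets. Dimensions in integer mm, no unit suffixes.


translate([273, 125, 0]) cube([4620, 120, 2320]);
translate([273, 3515, 0]) cube([4620, 120, 2320]);
translate([273, 245, 0]) cube([120, 3270, 2320]);
translate([4773, 245, 0]) cube([120, 3270, 2320]);


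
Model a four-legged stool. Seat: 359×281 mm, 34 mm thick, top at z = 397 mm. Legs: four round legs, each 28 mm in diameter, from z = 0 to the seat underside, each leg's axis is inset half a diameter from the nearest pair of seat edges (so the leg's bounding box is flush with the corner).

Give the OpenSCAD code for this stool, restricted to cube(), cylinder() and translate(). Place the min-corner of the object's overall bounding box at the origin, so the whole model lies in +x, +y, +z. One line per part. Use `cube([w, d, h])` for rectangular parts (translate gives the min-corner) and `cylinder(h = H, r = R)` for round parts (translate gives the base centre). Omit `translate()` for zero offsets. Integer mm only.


translate([0, 0, 363]) cube([359, 281, 34]);
translate([14, 14, 0]) cylinder(h = 363, r = 14);
translate([345, 14, 0]) cylinder(h = 363, r = 14);
translate([14, 267, 0]) cylinder(h = 363, r = 14);
translate([345, 267, 0]) cylinder(h = 363, r = 14);


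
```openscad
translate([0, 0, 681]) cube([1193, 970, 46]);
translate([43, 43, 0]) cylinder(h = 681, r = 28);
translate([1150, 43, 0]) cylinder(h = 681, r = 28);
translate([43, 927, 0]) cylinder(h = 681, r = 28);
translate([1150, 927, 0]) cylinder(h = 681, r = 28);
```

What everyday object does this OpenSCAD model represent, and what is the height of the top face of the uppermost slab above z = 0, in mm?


A table. The table height is 727 mm.

A 1193×970×46 slab sits at z = 681 on four Ø56 mm round legs — a table. The top surface is at 681 + 46 = 727 mm.


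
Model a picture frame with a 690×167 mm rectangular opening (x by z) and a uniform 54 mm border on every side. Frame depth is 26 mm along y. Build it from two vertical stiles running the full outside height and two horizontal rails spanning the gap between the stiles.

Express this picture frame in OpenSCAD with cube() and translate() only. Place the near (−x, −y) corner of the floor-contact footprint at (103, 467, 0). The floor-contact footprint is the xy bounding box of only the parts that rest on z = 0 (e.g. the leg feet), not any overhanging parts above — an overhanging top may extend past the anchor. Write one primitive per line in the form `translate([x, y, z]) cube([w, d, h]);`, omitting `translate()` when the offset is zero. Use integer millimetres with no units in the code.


translate([103, 467, 0]) cube([54, 26, 275]);
translate([847, 467, 0]) cube([54, 26, 275]);
translate([157, 467, 0]) cube([690, 26, 54]);
translate([157, 467, 221]) cube([690, 26, 54]);


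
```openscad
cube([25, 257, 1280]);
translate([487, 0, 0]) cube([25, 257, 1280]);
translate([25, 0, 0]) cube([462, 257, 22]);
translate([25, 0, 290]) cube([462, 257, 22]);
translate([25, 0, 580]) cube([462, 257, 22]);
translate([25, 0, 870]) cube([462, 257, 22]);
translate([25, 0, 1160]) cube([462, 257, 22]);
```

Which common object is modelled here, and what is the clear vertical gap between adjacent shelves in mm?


A bookshelf. The clear shelf gap is 268 mm.

Two tall side panels with 5 horizontal boards between them — a bookshelf. The first two shelf undersides are at z = 0 and z = 290; with shelf thickness 22, the clear gap is 290 − 0 − 22 = 268 mm.


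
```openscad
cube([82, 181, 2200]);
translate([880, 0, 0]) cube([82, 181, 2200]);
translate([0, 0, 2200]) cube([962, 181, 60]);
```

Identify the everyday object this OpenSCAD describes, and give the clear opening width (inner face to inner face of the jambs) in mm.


A door frame. The clear opening width is 798 mm.

Two 2200 mm tall posts with a header on top — a door frame. The left jamb is 82 mm wide at x = 0; the right jamb starts at x = 880. The clear opening is 880 − 82 = 798 mm.


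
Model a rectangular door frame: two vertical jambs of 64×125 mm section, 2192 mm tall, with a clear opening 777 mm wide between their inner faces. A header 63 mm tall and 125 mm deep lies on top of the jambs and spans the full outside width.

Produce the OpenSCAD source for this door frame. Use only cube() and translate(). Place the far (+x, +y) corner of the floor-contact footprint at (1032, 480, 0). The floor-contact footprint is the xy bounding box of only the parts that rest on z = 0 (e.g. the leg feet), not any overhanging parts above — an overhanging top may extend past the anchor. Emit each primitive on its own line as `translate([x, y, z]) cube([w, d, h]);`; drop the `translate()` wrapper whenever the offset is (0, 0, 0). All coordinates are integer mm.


translate([127, 355, 0]) cube([64, 125, 2192]);
translate([968, 355, 0]) cube([64, 125, 2192]);
translate([127, 355, 2192]) cube([905, 125, 63]);
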